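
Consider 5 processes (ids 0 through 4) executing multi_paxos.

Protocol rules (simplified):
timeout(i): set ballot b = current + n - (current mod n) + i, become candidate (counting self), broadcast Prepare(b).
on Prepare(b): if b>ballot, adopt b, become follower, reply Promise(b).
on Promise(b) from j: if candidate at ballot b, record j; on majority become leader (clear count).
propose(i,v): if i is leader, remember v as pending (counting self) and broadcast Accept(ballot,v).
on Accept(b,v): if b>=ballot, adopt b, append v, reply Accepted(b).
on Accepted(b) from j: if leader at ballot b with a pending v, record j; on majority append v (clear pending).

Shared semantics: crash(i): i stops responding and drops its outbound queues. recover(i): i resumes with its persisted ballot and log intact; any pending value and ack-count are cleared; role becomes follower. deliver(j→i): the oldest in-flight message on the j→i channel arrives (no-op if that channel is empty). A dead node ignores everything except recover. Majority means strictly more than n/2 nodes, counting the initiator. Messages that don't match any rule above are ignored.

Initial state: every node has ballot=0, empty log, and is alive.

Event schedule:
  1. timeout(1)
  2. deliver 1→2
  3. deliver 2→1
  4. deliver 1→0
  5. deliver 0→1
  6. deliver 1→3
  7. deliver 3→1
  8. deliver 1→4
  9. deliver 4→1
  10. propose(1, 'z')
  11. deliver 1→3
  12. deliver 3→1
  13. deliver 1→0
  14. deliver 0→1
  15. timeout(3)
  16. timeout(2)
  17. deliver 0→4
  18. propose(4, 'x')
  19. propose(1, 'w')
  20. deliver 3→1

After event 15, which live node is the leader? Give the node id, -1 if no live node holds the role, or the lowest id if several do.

1

1. timeout(1):  <1:cand b6 ->
2. deliver 1→2:  <2:foll b6 ->
3. deliver 2→1:  nop
4. deliver 1→0:  <0:foll b6 ->
5. deliver 0→1:  <1:lead b6 ->
6. deliver 1→3:  <3:foll b6 ->
7. deliver 3→1:  nop
8. deliver 1→4:  <4:foll b6 ->
9. deliver 4→1:  nop
10. propose(1,'z'):  nop
11. deliver 1→3:  <3:foll b6 z>
12. deliver 3→1:  nop
13. deliver 1→0:  <0:foll b6 z>
14. deliver 0→1:  <1:lead b6 z>
15. timeout(3):  <3:cand b13 z>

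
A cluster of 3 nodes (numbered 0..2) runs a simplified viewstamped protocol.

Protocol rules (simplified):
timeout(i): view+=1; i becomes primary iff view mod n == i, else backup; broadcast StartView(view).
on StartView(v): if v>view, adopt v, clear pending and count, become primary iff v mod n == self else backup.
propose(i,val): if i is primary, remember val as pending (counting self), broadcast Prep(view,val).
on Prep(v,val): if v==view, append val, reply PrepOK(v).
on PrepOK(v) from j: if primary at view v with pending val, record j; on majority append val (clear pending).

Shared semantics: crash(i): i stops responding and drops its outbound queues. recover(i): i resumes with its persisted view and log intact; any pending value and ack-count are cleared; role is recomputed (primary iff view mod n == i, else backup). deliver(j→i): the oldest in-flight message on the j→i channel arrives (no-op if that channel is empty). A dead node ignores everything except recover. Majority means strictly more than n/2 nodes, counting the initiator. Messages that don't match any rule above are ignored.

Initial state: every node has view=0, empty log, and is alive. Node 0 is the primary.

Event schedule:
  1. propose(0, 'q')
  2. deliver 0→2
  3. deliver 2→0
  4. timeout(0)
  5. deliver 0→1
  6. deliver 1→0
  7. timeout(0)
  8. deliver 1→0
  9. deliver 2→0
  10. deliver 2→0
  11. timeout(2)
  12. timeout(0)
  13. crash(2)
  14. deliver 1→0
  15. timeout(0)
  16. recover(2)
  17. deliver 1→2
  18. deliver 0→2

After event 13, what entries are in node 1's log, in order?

1. propose(0,'q'):  nop
2. deliver 0→2:  <2:back v0 q>
3. deliver 2→0:  <0:prim v0 q>
4. timeout(0):  <0:back v1 q>
5. deliver 0→1:  <1:back v0 q>
6. deliver 1→0:  nop
7. timeout(0):  <0:back v2 q>
8. deliver 1→0:  nop
9. deliver 2→0:  nop
10. deliver 2→0:  nop
11. timeout(2):  <2:back v1 q>
12. timeout(0):  <0:prim v3 q>
13. crash(2):  <2:✗back v1 q>

q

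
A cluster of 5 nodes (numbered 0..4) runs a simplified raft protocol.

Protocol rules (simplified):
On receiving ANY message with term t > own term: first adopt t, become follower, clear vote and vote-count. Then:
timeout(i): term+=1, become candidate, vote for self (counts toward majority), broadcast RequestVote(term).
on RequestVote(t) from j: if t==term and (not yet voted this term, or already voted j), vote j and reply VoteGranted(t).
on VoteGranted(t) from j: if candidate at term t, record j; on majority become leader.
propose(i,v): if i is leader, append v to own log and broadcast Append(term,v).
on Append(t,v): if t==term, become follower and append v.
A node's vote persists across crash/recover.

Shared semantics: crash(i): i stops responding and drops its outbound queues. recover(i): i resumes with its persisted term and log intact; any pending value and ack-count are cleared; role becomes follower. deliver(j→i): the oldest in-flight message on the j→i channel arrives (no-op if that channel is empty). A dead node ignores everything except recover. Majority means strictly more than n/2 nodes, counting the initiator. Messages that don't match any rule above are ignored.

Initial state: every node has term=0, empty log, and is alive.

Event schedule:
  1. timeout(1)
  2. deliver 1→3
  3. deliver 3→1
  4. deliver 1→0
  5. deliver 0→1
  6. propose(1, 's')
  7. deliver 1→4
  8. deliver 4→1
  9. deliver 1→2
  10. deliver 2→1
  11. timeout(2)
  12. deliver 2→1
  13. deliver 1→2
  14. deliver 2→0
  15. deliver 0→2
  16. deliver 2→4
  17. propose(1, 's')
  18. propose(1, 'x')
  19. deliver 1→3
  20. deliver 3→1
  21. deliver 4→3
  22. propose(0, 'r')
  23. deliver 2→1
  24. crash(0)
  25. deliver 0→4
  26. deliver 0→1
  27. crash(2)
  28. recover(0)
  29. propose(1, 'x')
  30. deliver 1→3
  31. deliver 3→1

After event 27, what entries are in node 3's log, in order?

s

e1 timeout(1): 1[cand,t=1,-]
e2 deliver 1→3: 3[foll,t=1,-]
e3 deliver 3→1: ·
e4 deliver 1→0: 0[foll,t=1,-]
e5 deliver 0→1: 1[lead,t=1,-]
e6 propose(1,'s'): 1[lead,t=1,s]
e7 deliver 1→4: 4[foll,t=1,-]
e8 deliver 4→1: ·
e9 deliver 1→2: 2[foll,t=1,-]
e10 deliver 2→1: ·
e11 timeout(2): 2[cand,t=2,-]
e12 deliver 2→1: 1[foll,t=2,s]
e13 deliver 1→2: ·
e14 deliver 2→0: 0[foll,t=2,-]
e15 deliver 0→2: ·
e16 deliver 2→4: 4[foll,t=2,-]
e17 propose(1,'s'): ·
e18 propose(1,'x'): ·
e19 deliver 1→3: 3[foll,t=1,s]
e20 deliver 3→1: ·
e21 deliver 4→3: ·
e22 propose(0,'r'): ·
e23 deliver 2→1: ·
e24 crash(0): 0[✗foll,t=2,-]
e25 deliver 0→4: ·
e26 deliver 0→1: ·
e27 crash(2): 2[✗cand,t=2,-]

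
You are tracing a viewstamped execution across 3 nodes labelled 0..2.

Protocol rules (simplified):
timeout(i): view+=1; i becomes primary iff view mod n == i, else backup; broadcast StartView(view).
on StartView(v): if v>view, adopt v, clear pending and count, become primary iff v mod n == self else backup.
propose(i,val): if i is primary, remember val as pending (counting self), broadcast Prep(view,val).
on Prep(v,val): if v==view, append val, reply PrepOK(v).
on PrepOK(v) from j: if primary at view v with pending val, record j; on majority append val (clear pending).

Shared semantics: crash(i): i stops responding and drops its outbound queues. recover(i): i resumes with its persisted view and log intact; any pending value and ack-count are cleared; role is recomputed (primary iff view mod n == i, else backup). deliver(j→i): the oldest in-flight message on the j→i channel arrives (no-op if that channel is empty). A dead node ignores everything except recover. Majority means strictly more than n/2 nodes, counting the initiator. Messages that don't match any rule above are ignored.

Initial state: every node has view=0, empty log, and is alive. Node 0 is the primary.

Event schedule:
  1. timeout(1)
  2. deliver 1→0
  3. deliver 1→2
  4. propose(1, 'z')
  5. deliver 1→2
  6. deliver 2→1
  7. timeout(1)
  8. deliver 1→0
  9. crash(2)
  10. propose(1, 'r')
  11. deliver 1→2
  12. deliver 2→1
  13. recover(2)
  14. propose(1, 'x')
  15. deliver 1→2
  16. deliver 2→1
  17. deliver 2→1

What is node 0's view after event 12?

1

step 1 timeout(1): 1={prim,v=1,log=-}
step 2 deliver 1→0: 0={back,v=1,log=-}
step 3 deliver 1→2: 2={back,v=1,log=-}
step 4 propose(1,'z'): —
step 5 deliver 1→2: 2={back,v=1,log=z}
step 6 deliver 2→1: 1={prim,v=1,log=z}
step 7 timeout(1): 1={back,v=2,log=z}
step 8 deliver 1→0: 0={back,v=1,log=z}
step 9 crash(2): 2={✗back,v=1,log=z}
step 10 propose(1,'r'): —
step 11 deliver 1→2: —
step 12 deliver 2→1: —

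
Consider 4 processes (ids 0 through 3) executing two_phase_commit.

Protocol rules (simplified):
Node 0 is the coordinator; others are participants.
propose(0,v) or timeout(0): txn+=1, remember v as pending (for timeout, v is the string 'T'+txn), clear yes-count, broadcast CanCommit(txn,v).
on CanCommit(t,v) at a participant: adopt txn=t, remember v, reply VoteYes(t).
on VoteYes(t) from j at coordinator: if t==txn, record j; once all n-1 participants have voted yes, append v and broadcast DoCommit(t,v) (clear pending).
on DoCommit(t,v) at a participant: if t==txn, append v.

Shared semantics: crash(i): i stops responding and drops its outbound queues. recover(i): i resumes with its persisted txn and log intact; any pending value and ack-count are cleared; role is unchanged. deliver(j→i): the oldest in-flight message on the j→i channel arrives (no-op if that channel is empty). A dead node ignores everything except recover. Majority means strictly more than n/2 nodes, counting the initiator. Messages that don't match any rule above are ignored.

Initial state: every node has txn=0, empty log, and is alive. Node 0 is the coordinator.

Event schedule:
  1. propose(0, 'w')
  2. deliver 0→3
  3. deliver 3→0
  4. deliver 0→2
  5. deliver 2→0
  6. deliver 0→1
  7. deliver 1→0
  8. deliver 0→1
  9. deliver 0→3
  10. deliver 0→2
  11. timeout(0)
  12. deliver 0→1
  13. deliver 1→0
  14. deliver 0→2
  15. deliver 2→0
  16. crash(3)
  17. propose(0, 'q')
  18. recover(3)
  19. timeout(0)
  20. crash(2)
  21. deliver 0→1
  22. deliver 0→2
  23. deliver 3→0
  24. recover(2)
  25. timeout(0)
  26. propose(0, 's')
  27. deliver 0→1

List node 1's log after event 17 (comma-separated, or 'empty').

w

step 1 propose(0,'w'): 0={coor,t=1,log=-}
step 2 deliver 0→3: 3={part,t=1,log=-}
step 3 deliver 3→0: —
step 4 deliver 0→2: 2={part,t=1,log=-}
step 5 deliver 2→0: —
step 6 deliver 0→1: 1={part,t=1,log=-}
step 7 deliver 1→0: 0={coor,t=1,log=w}
step 8 deliver 0→1: 1={part,t=1,log=w}
step 9 deliver 0→3: 3={part,t=1,log=w}
step 10 deliver 0→2: 2={part,t=1,log=w}
step 11 timeout(0): 0={coor,t=2,log=w}
step 12 deliver 0→1: 1={part,t=2,log=w}
step 13 deliver 1→0: —
step 14 deliver 0→2: 2={part,t=2,log=w}
step 15 deliver 2→0: —
step 16 crash(3): 3={✗part,t=1,log=w}
step 17 propose(0,'q'): 0={coor,t=3,log=w}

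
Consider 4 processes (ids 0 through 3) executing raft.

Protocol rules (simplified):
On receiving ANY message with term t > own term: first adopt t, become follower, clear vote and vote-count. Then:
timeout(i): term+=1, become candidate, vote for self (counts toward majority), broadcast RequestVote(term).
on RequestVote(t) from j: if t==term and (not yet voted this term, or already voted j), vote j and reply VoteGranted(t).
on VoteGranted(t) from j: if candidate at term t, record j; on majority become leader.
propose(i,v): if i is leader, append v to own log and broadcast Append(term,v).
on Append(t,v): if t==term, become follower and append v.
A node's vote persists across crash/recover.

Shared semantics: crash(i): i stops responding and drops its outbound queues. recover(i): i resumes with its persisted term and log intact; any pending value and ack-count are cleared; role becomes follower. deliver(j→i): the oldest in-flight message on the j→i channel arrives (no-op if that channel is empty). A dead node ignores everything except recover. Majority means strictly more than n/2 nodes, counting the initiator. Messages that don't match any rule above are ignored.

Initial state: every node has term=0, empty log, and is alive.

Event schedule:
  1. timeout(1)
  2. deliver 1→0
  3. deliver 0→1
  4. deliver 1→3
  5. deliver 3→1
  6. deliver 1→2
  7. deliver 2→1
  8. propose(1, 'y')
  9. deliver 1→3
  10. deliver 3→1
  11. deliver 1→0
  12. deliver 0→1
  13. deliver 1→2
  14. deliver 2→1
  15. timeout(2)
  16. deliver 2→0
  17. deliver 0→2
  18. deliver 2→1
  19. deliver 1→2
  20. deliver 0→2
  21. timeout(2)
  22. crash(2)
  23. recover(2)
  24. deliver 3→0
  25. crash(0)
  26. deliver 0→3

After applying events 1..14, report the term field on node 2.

e1 timeout(1): 1[cand,t=1,-]
e2 deliver 1→0: 0[foll,t=1,-]
e3 deliver 0→1: ·
e4 deliver 1→3: 3[foll,t=1,-]
e5 deliver 3→1: 1[lead,t=1,-]
e6 deliver 1→2: 2[foll,t=1,-]
e7 deliver 2→1: ·
e8 propose(1,'y'): 1[lead,t=1,y]
e9 deliver 1→3: 3[foll,t=1,y]
e10 deliver 3→1: ·
e11 deliver 1→0: 0[foll,t=1,y]
e12 deliver 0→1: ·
e13 deliver 1→2: 2[foll,t=1,y]
e14 deliver 2→1: ·

1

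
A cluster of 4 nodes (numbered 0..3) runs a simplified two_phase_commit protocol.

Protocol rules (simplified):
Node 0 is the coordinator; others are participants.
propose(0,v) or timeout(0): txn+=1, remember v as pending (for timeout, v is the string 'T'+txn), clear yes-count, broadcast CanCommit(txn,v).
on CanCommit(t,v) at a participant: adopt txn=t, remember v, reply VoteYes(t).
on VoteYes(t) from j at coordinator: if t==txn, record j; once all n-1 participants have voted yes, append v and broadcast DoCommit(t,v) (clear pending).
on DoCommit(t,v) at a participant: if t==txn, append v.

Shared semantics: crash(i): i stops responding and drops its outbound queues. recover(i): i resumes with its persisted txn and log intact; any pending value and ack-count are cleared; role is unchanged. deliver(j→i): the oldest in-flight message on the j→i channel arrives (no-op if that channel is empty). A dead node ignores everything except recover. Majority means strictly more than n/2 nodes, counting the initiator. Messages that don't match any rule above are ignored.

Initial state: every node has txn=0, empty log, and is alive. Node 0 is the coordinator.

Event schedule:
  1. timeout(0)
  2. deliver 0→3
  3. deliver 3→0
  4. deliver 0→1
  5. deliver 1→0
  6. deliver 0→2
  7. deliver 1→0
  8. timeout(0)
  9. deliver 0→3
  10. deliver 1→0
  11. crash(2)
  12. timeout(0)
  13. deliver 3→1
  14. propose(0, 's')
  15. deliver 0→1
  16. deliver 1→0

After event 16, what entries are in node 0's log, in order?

step 1 timeout(0): 0={coor,t=1,log=-}
step 2 deliver 0→3: 3={part,t=1,log=-}
step 3 deliver 3→0: —
step 4 deliver 0→1: 1={part,t=1,log=-}
step 5 deliver 1→0: —
step 6 deliver 0→2: 2={part,t=1,log=-}
step 7 deliver 1→0: —
step 8 timeout(0): 0={coor,t=2,log=-}
step 9 deliver 0→3: 3={part,t=2,log=-}
step 10 deliver 1→0: —
step 11 crash(2): 2={✗part,t=1,log=-}
step 12 timeout(0): 0={coor,t=3,log=-}
step 13 deliver 3→1: —
step 14 propose(0,'s'): 0={coor,t=4,log=-}
step 15 deliver 0→1: 1={part,t=2,log=-}
step 16 deliver 1→0: —

empty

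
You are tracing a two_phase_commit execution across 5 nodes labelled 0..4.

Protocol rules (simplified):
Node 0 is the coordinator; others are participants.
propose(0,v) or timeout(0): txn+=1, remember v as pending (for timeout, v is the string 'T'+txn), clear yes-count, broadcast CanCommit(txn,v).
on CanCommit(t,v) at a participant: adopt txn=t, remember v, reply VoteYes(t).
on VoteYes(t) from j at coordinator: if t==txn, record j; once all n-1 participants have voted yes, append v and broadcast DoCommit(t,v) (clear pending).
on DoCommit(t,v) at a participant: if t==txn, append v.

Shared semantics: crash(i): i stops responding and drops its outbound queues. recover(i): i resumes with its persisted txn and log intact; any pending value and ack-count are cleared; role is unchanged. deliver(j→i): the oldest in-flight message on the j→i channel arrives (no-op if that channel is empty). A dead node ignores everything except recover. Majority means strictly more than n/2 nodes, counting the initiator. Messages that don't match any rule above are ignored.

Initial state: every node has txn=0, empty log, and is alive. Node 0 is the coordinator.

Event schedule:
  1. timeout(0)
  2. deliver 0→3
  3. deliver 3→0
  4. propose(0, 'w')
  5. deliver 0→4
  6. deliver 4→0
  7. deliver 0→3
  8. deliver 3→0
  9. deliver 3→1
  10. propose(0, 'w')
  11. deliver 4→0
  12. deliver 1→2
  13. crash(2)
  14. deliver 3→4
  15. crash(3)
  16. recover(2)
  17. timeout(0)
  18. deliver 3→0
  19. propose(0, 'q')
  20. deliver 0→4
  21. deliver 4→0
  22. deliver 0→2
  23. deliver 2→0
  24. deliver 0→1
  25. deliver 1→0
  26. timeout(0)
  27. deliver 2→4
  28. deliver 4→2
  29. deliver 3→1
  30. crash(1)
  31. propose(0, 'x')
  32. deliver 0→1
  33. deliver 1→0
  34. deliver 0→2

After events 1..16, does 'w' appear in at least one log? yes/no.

no

[1] timeout(0) → N0(coor t1 [-])
[2] deliver 0→3 → N3(part t1 [-])
[3] deliver 3→0 → ∅
[4] propose(0,'w') → N0(coor t2 [-])
[5] deliver 0→4 → N4(part t1 [-])
[6] deliver 4→0 → ∅
[7] deliver 0→3 → N3(part t2 [-])
[8] deliver 3→0 → ∅
[9] deliver 3→1 → ∅
[10] propose(0,'w') → N0(coor t3 [-])
[11] deliver 4→0 → ∅
[12] deliver 1→2 → ∅
[13] crash(2) → N2(✗part t0 [-])
[14] deliver 3→4 → ∅
[15] crash(3) → N3(✗part t2 [-])
[16] recover(2) → N2(part t0 [-])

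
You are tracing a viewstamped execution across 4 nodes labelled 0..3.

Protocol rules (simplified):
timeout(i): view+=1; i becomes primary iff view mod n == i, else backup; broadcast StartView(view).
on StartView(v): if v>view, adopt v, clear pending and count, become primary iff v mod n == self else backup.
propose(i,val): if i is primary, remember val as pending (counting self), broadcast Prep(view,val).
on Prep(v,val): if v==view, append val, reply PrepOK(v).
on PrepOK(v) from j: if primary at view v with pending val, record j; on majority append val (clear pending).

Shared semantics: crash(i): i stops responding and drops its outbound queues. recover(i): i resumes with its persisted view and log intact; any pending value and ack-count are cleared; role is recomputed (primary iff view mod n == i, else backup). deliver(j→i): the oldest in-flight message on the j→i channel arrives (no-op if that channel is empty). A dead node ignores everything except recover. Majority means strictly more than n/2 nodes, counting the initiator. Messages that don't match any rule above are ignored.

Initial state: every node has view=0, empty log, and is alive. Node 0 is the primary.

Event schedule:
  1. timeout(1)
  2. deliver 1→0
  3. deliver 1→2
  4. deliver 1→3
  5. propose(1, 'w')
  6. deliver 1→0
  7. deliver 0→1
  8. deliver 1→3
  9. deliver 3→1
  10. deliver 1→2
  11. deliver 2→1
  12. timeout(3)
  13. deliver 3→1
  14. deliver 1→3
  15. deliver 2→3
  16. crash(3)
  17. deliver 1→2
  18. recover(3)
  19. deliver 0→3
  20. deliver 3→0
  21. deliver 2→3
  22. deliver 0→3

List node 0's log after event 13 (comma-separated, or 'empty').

1. timeout(1):  <1:prim v1 ->
2. deliver 1→0:  <0:back v1 ->
3. deliver 1→2:  <2:back v1 ->
4. deliver 1→3:  <3:back v1 ->
5. propose(1,'w'):  nop
6. deliver 1→0:  <0:back v1 w>
7. deliver 0→1:  nop
8. deliver 1→3:  <3:back v1 w>
9. deliver 3→1:  <1:prim v1 w>
10. deliver 1→2:  <2:back v1 w>
11. deliver 2→1:  nop
12. timeout(3):  <3:back v2 w>
13. deliver 3→1:  <1:back v2 w>

w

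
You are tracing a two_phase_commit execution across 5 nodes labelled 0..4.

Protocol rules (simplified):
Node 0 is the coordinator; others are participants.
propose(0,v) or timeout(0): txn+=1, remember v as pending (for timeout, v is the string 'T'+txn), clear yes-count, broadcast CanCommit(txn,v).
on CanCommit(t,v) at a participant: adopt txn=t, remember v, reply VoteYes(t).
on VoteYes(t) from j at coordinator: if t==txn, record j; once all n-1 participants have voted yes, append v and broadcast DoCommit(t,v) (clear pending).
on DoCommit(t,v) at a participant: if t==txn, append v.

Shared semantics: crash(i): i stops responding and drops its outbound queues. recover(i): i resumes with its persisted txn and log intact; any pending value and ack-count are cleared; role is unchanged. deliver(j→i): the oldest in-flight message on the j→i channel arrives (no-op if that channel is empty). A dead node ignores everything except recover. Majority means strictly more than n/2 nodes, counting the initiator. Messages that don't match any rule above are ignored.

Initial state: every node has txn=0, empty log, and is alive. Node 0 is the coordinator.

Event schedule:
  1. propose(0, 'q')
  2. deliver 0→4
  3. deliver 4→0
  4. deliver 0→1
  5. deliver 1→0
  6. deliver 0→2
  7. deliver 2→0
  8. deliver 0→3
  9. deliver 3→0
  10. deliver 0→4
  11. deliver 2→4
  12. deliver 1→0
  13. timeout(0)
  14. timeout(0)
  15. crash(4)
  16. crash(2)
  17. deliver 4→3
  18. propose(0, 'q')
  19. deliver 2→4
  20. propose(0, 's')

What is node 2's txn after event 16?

1

step 1 propose(0,'q'): 0={coor,t=1,log=-}
step 2 deliver 0→4: 4={part,t=1,log=-}
step 3 deliver 4→0: —
step 4 deliver 0→1: 1={part,t=1,log=-}
step 5 deliver 1→0: —
step 6 deliver 0→2: 2={part,t=1,log=-}
step 7 deliver 2→0: —
step 8 deliver 0→3: 3={part,t=1,log=-}
step 9 deliver 3→0: 0={coor,t=1,log=q}
step 10 deliver 0→4: 4={part,t=1,log=q}
step 11 deliver 2→4: —
step 12 deliver 1→0: —
step 13 timeout(0): 0={coor,t=2,log=q}
step 14 timeout(0): 0={coor,t=3,log=q}
step 15 crash(4): 4={✗part,t=1,log=q}
step 16 crash(2): 2={✗part,t=1,log=-}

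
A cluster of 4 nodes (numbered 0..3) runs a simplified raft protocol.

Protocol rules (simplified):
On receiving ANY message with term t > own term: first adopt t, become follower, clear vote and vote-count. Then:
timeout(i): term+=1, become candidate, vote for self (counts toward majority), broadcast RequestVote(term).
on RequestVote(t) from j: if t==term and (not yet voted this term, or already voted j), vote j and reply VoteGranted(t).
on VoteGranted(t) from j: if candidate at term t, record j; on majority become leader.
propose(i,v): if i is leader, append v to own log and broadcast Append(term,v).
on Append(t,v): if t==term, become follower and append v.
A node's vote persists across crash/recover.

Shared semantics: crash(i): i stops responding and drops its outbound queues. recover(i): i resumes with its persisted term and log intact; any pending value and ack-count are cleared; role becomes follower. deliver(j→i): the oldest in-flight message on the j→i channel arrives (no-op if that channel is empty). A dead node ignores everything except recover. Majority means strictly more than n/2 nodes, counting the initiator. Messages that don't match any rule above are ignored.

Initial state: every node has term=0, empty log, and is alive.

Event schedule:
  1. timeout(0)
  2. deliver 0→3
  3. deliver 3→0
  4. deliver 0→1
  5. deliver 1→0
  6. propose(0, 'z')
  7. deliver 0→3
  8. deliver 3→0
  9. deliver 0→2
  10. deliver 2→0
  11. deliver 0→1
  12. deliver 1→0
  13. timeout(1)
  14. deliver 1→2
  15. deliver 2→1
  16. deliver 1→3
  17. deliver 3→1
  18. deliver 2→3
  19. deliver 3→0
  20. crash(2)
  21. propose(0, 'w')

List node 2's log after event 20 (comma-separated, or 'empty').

after 1 — timeout(0): n0:cand/t1/[-]
after 2 — deliver 0→3: n3:foll/t1/[-]
after 3 — deliver 3→0: ·
after 4 — deliver 0→1: n1:foll/t1/[-]
after 5 — deliver 1→0: n0:lead/t1/[-]
after 6 — propose(0,'z'): n0:lead/t1/[z]
after 7 — deliver 0→3: n3:foll/t1/[z]
after 8 — deliver 3→0: ·
after 9 — deliver 0→2: n2:foll/t1/[-]
after 10 — deliver 2→0: ·
after 11 — deliver 0→1: n1:foll/t1/[z]
after 12 — deliver 1→0: ·
after 13 — timeout(1): n1:cand/t2/[z]
after 14 — deliver 1→2: n2:foll/t2/[-]
after 15 — deliver 2→1: ·
after 16 — deliver 1→3: n3:foll/t2/[z]
after 17 — deliver 3→1: n1:lead/t2/[z]
after 18 — deliver 2→3: ·
after 19 — deliver 3→0: ·
after 20 — crash(2): n2:✗foll/t2/[-]

empty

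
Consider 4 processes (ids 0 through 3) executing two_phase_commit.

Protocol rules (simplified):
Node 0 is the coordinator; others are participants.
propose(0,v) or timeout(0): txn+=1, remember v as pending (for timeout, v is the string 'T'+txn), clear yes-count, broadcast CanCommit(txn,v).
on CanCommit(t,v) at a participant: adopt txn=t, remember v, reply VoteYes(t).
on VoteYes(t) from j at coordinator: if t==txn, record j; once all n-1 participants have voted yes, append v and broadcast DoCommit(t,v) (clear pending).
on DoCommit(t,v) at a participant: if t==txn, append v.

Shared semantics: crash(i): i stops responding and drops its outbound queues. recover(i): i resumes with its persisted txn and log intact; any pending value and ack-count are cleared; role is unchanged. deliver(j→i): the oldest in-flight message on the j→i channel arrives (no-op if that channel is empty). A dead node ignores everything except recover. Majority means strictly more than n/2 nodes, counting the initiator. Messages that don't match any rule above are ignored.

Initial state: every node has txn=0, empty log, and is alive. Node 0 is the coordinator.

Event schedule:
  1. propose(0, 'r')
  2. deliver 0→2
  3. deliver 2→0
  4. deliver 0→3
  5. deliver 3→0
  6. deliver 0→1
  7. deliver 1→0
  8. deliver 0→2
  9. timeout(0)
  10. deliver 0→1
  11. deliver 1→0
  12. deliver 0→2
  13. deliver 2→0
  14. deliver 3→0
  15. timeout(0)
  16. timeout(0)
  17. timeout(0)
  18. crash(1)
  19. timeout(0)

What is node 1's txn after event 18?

step 1 propose(0,'r'): 0={coor,t=1,log=-}
step 2 deliver 0→2: 2={part,t=1,log=-}
step 3 deliver 2→0: —
step 4 deliver 0→3: 3={part,t=1,log=-}
step 5 deliver 3→0: —
step 6 deliver 0→1: 1={part,t=1,log=-}
step 7 deliver 1→0: 0={coor,t=1,log=r}
step 8 deliver 0→2: 2={part,t=1,log=r}
step 9 timeout(0): 0={coor,t=2,log=r}
step 10 deliver 0→1: 1={part,t=1,log=r}
step 11 deliver 1→0: —
step 12 deliver 0→2: 2={part,t=2,log=r}
step 13 deliver 2→0: —
step 14 deliver 3→0: —
step 15 timeout(0): 0={coor,t=3,log=r}
step 16 timeout(0): 0={coor,t=4,log=r}
step 17 timeout(0): 0={coor,t=5,log=r}
step 18 crash(1): 1={✗part,t=1,log=r}

1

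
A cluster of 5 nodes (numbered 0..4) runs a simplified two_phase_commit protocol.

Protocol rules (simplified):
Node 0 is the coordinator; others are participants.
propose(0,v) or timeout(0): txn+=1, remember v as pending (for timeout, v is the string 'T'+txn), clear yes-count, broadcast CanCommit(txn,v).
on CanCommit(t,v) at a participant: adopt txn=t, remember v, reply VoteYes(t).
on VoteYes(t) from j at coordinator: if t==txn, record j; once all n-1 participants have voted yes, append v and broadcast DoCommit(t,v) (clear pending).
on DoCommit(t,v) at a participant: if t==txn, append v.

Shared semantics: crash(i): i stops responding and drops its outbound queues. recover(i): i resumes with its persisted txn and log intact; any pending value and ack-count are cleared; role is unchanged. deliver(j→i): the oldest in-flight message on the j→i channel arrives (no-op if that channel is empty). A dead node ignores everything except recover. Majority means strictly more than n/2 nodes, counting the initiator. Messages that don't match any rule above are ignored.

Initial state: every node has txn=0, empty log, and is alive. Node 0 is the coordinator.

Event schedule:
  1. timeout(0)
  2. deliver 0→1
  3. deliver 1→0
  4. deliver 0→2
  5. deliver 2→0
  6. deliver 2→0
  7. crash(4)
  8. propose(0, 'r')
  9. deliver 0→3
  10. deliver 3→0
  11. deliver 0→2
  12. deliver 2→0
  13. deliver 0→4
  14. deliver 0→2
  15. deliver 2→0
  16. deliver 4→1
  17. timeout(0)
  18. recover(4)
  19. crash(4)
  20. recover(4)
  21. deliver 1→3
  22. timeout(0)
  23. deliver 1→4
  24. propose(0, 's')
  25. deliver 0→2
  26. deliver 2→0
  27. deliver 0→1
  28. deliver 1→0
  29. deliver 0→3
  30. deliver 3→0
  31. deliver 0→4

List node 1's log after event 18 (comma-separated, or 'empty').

e1 timeout(0): 0[coor,t=1,-]
e2 deliver 0→1: 1[part,t=1,-]
e3 deliver 1→0: ·
e4 deliver 0→2: 2[part,t=1,-]
e5 deliver 2→0: ·
e6 deliver 2→0: ·
e7 crash(4): 4[✗part,t=0,-]
e8 propose(0,'r'): 0[coor,t=2,-]
e9 deliver 0→3: 3[part,t=1,-]
e10 deliver 3→0: ·
e11 deliver 0→2: 2[part,t=2,-]
e12 deliver 2→0: ·
e13 deliver 0→4: ·
e14 deliver 0→2: ·
e15 deliver 2→0: ·
e16 deliver 4→1: ·
e17 timeout(0): 0[coor,t=3,-]
e18 recover(4): 4[part,t=0,-]

empty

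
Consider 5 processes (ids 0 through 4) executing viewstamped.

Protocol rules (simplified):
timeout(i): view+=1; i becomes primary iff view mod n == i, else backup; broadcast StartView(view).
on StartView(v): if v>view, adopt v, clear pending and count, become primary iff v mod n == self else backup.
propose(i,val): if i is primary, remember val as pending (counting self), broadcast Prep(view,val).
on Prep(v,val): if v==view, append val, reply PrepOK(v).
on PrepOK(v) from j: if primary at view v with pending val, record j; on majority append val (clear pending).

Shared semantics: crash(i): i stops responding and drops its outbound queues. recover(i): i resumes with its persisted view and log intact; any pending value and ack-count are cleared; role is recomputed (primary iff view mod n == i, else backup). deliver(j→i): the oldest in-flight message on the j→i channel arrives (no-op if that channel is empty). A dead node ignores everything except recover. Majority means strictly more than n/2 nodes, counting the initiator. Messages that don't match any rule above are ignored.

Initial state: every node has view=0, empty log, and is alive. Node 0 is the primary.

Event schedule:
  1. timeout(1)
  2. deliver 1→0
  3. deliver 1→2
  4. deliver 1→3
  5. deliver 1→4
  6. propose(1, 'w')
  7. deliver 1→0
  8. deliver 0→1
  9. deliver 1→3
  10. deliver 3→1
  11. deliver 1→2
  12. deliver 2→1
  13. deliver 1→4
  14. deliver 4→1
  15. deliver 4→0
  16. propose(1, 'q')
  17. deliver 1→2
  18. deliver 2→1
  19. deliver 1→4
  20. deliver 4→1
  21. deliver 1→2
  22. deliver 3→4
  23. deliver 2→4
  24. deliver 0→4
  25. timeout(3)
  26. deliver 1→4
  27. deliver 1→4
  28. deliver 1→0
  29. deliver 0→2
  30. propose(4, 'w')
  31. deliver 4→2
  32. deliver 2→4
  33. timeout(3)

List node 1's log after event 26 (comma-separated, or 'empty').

w,q

e1 timeout(1): 1[prim,v=1,-]
e2 deliver 1→0: 0[back,v=1,-]
e3 deliver 1→2: 2[back,v=1,-]
e4 deliver 1→3: 3[back,v=1,-]
e5 deliver 1→4: 4[back,v=1,-]
e6 propose(1,'w'): ·
e7 deliver 1→0: 0[back,v=1,w]
e8 deliver 0→1: ·
e9 deliver 1→3: 3[back,v=1,w]
e10 deliver 3→1: 1[prim,v=1,w]
e11 deliver 1→2: 2[back,v=1,w]
e12 deliver 2→1: ·
e13 deliver 1→4: 4[back,v=1,w]
e14 deliver 4→1: ·
e15 deliver 4→0: ·
e16 propose(1,'q'): ·
e17 deliver 1→2: 2[back,v=1,w,q]
e18 deliver 2→1: ·
e19 deliver 1→4: 4[back,v=1,w,q]
e20 deliver 4→1: 1[prim,v=1,w,q]
e21 deliver 1→2: ·
e22 deliver 3→4: ·
e23 deliver 2→4: ·
e24 deliver 0→4: ·
e25 timeout(3): 3[back,v=2,w]
e26 deliver 1→4: ·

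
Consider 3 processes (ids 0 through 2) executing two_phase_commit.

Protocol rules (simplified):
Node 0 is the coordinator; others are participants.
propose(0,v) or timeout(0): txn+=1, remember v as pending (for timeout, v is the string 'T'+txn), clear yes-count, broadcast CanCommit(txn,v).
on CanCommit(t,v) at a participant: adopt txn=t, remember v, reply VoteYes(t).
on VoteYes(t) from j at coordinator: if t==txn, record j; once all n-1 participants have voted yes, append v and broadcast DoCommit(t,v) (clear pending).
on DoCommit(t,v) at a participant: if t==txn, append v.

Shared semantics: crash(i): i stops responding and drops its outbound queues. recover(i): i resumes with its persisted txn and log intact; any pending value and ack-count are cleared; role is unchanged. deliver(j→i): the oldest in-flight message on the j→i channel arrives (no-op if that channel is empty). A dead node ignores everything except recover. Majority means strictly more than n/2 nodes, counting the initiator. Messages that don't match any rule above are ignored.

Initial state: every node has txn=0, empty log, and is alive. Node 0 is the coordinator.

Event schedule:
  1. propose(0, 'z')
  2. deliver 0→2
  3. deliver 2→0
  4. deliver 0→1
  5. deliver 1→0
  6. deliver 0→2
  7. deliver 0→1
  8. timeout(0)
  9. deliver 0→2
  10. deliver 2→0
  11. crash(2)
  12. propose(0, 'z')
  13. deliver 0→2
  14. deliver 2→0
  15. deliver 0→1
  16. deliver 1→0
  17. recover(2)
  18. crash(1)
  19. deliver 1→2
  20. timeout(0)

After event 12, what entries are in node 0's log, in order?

z

e1 propose(0,'z'): 0[coor,t=1,-]
e2 deliver 0→2: 2[part,t=1,-]
e3 deliver 2→0: ·
e4 deliver 0→1: 1[part,t=1,-]
e5 deliver 1→0: 0[coor,t=1,z]
e6 deliver 0→2: 2[part,t=1,z]
e7 deliver 0→1: 1[part,t=1,z]
e8 timeout(0): 0[coor,t=2,z]
e9 deliver 0→2: 2[part,t=2,z]
e10 deliver 2→0: ·
e11 crash(2): 2[✗part,t=2,z]
e12 propose(0,'z'): 0[coor,t=3,z]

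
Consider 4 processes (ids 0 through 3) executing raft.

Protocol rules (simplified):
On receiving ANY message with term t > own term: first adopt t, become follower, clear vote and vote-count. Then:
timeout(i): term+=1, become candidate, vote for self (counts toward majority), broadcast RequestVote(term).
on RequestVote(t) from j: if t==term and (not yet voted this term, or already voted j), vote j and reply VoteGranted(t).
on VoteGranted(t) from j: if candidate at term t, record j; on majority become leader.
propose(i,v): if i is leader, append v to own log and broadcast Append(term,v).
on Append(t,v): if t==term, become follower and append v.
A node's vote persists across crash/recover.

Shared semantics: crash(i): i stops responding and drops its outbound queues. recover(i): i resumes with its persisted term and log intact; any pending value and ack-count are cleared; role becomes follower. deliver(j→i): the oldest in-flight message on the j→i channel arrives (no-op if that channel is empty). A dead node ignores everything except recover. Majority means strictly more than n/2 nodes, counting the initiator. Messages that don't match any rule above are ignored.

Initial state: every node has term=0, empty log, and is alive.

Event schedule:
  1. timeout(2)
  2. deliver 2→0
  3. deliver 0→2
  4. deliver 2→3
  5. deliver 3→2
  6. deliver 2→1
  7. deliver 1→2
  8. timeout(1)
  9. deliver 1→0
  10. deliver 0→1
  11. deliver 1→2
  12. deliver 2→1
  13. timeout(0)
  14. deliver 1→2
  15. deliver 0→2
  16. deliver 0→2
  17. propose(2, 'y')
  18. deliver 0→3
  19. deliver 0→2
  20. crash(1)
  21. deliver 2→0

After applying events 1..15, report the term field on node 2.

3

1. timeout(2):  <2:cand t1 ->
2. deliver 2→0:  <0:foll t1 ->
3. deliver 0→2:  nop
4. deliver 2→3:  <3:foll t1 ->
5. deliver 3→2:  <2:lead t1 ->
6. deliver 2→1:  <1:foll t1 ->
7. deliver 1→2:  nop
8. timeout(1):  <1:cand t2 ->
9. deliver 1→0:  <0:foll t2 ->
10. deliver 0→1:  nop
11. deliver 1→2:  <2:foll t2 ->
12. deliver 2→1:  <1:lead t2 ->
13. timeout(0):  <0:cand t3 ->
14. deliver 1→2:  nop
15. deliver 0→2:  <2:foll t3 ->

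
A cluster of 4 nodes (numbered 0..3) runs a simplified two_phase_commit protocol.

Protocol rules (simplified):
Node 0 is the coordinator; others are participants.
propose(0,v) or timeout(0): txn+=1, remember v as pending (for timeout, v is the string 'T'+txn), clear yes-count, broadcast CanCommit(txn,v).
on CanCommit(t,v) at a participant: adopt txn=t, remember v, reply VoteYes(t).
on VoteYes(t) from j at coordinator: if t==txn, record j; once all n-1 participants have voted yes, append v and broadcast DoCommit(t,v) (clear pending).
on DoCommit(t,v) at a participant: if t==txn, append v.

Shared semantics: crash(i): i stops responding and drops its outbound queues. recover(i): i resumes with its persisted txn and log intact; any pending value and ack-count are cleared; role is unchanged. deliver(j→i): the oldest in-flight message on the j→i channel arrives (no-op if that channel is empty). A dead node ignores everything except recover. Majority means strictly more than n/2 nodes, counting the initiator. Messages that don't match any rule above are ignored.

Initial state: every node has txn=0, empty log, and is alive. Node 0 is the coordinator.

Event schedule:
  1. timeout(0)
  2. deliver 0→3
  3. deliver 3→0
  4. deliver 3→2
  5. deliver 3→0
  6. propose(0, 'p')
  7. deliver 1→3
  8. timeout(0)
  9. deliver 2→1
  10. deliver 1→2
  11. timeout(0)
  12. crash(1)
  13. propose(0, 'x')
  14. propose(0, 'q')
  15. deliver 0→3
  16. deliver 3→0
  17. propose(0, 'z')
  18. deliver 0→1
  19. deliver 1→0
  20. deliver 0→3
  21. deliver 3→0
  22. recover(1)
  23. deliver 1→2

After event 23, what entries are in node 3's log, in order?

empty

after 1 — timeout(0): n0:coor/t1/[-]
after 2 — deliver 0→3: n3:part/t1/[-]
after 3 — deliver 3→0: ·
after 4 — deliver 3→2: ·
after 5 — deliver 3→0: ·
after 6 — propose(0,'p'): n0:coor/t2/[-]
after 7 — deliver 1→3: ·
after 8 — timeout(0): n0:coor/t3/[-]
after 9 — deliver 2→1: ·
after 10 — deliver 1→2: ·
after 11 — timeout(0): n0:coor/t4/[-]
after 12 — crash(1): n1:✗part/t0/[-]
after 13 — propose(0,'x'): n0:coor/t5/[-]
after 14 — propose(0,'q'): n0:coor/t6/[-]
after 15 — deliver 0→3: n3:part/t2/[-]
after 16 — deliver 3→0: ·
after 17 — propose(0,'z'): n0:coor/t7/[-]
after 18 — deliver 0→1: ·
after 19 — deliver 1→0: ·
after 20 — deliver 0→3: n3:part/t3/[-]
after 21 — deliver 3→0: ·
after 22 — recover(1): n1:part/t0/[-]
after 23 — deliver 1→2: ·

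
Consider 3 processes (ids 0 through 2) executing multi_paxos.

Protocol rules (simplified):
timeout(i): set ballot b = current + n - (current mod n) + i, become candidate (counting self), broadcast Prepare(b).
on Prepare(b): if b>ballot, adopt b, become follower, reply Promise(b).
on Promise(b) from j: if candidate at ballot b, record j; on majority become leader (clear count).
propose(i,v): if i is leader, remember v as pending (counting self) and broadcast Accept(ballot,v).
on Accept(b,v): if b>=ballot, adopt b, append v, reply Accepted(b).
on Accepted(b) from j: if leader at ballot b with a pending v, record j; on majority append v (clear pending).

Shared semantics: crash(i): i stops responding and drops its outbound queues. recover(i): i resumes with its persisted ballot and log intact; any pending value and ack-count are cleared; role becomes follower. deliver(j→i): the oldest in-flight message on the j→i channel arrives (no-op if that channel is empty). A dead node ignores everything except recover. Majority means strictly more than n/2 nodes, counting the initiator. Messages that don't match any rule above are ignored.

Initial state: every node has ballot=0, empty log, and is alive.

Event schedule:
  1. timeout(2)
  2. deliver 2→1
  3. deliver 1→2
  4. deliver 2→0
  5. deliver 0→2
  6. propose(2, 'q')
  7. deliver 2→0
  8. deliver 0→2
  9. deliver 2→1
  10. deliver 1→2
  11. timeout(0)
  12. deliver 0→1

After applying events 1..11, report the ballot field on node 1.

5

after 1 — timeout(2): n2:cand/b5/[-]
after 2 — deliver 2→1: n1:foll/b5/[-]
after 3 — deliver 1→2: n2:lead/b5/[-]
after 4 — deliver 2→0: n0:foll/b5/[-]
after 5 — deliver 0→2: ·
after 6 — propose(2,'q'): ·
after 7 — deliver 2→0: n0:foll/b5/[q]
after 8 — deliver 0→2: n2:lead/b5/[q]
after 9 — deliver 2→1: n1:foll/b5/[q]
after 10 — deliver 1→2: ·
after 11 — timeout(0): n0:cand/b6/[q]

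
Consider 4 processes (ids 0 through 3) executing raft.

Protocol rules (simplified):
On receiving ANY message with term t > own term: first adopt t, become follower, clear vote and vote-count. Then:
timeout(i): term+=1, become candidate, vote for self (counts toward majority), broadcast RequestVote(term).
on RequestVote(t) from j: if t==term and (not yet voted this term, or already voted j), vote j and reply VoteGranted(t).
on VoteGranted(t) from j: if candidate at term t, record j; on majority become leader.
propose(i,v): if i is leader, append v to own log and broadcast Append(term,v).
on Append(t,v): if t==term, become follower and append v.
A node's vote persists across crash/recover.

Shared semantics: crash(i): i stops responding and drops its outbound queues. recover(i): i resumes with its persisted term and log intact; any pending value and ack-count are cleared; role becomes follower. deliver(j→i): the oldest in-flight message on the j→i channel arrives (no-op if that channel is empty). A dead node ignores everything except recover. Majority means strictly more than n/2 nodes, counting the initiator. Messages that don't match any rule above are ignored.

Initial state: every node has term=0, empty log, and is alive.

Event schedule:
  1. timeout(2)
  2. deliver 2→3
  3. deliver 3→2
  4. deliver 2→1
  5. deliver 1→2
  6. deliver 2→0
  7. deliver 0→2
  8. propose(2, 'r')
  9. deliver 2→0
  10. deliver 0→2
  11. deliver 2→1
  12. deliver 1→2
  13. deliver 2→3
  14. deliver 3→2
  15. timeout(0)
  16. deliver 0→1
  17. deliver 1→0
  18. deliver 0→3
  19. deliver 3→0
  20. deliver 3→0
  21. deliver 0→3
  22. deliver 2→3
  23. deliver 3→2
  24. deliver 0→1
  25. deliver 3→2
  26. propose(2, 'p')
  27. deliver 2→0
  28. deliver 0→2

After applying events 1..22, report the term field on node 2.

step 1 timeout(2): 2={cand,t=1,log=-}
step 2 deliver 2→3: 3={foll,t=1,log=-}
step 3 deliver 3→2: —
step 4 deliver 2→1: 1={foll,t=1,log=-}
step 5 deliver 1→2: 2={lead,t=1,log=-}
step 6 deliver 2→0: 0={foll,t=1,log=-}
step 7 deliver 0→2: —
step 8 propose(2,'r'): 2={lead,t=1,log=r}
step 9 deliver 2→0: 0={foll,t=1,log=r}
step 10 deliver 0→2: —
step 11 deliver 2→1: 1={foll,t=1,log=r}
step 12 deliver 1→2: —
step 13 deliver 2→3: 3={foll,t=1,log=r}
step 14 deliver 3→2: —
step 15 timeout(0): 0={cand,t=2,log=r}
step 16 deliver 0→1: 1={foll,t=2,log=r}
step 17 deliver 1→0: —
step 18 deliver 0→3: 3={foll,t=2,log=r}
step 19 deliver 3→0: 0={lead,t=2,log=r}
step 20 deliver 3→0: —
step 21 deliver 0→3: —
step 22 deliver 2→3: —

1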